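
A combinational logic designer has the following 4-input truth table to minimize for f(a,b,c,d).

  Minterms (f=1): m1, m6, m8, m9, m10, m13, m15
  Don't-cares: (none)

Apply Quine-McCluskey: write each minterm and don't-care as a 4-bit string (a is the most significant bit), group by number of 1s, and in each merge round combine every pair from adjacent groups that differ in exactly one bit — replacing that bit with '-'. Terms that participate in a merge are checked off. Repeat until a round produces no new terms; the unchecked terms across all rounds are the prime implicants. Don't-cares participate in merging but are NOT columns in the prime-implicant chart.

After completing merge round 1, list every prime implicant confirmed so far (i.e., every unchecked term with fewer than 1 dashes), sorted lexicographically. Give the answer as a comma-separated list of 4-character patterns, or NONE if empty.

0110

size-2^0 implicants → 0001(✓)  0110  1000(✓)  1001(✓)  1010(✓)  1101(✓)  1111(✓)
size-2^1 implicants → -001  1-01  10-0  100-  11-1
Unchecked terms (primes): -001, 0110, 1-01, 10-0, 100-, 11-1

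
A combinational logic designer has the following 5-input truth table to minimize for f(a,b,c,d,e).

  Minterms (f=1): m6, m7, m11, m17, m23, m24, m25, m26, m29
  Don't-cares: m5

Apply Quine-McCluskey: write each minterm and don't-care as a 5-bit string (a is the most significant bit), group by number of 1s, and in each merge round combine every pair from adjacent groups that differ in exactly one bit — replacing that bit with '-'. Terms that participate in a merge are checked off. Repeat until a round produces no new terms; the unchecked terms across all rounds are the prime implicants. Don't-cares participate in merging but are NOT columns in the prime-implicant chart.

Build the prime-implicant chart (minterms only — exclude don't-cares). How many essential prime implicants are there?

6

Round 0: 00101✓ 00110✓ 00111✓ 01011 10001✓ 10111✓ 11000✓ 11001✓ 11010✓ 11101✓
Round 1: -0111 001-1 0011- 1-001 11-01 110-0 1100-
PIs = {-0111, 001-1, 0011-, 01011, 1-001, 11-01, 110-0, 1100-}
Coverage chart:
  m6: 0011- ←essential
  m7: -0111,001-1,0011-
  m11: 01011 ←essential
  m17: 1-001 ←essential
  m23: -0111 ←essential
  m24: 110-0,1100-
  m25: 1-001,11-01,1100-
  m26: 110-0 ←essential
  m29: 11-01 ←essential
Essential: -0111, 0011-, 01011, 1-001, 11-01, 110-0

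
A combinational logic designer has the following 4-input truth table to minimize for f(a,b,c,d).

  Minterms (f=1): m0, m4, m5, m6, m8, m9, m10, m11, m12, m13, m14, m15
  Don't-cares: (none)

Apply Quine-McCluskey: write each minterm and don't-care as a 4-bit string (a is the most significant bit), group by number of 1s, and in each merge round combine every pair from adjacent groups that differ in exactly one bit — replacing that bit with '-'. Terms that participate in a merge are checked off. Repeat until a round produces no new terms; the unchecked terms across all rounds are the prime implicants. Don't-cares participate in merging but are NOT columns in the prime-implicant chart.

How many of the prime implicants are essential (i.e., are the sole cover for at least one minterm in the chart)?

4

[col 0] 0000*, 0100*, 0101*, 0110*, 1000*, 1001*, 1010*, 1011*, 1100*, 1101*, 1110*, 1111*
[col 1] -000*, -100*, -101*, -110*, 0-00*, 01-0*, 010-*, 1-00*, 1-01*, 1-10*, 1-11*, 10-0*, 10-1*, 100-*, 101-*, 11-0*, 11-1*, 110-*, 111-*
[col 2] --00, -1-0, -10-, 1--0*, 1--1*, 1-0-*, 1-1-*, 10--*, 11--*
[col 3] 1---
Prime implicants: --00, -1-0, -10-, 1---
PI chart (minterm → PIs covering it):
  0 | --00  (sole → essential)
  4 | --00,-1-0,-10-
  5 | -10-  (sole → essential)
  6 | -1-0  (sole → essential)
  8 | --00,1---
  9 | 1---  (sole → essential)
  10 | 1---  (sole → essential)
  11 | 1---  (sole → essential)
  12 | --00,-1-0,-10-,1---
  13 | -10-,1---
  14 | -1-0,1---
  15 | 1---  (sole → essential)
Essential prime implicants: --00, -1-0, -10-, 1---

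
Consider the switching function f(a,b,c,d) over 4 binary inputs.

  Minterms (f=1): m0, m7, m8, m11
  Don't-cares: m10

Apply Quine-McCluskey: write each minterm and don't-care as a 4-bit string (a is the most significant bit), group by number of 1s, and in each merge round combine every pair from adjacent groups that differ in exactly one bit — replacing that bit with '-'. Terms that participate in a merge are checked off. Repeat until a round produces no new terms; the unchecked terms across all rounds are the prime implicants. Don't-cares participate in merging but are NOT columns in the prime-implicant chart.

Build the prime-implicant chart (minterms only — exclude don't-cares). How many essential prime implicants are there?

3

[col 0] 0000*, 0111, 1000*, 1010*, 1011*
[col 1] -000, 10-0, 101-
Prime implicants: -000, 0111, 10-0, 101-
PI chart (minterm → PIs covering it):
  0 | -000  (sole → essential)
  7 | 0111  (sole → essential)
  8 | -000,10-0
  11 | 101-  (sole → essential)
Essential prime implicants: -000, 0111, 101-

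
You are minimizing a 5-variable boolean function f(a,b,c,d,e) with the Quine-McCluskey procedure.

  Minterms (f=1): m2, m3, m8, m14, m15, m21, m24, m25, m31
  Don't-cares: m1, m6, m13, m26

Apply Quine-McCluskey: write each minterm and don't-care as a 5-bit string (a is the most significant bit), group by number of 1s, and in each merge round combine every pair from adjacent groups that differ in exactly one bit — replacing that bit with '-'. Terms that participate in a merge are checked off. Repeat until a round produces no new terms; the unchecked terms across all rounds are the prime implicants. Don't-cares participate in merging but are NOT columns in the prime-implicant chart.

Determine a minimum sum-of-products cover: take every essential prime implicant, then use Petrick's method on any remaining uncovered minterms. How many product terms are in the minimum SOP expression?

[col 0] 00001*, 00010*, 00011*, 00110*, 01000*, 01101*, 01110*, 01111*, 10101, 11000*, 11001*, 11010*, 11111*
[col 1] -1000, -1111, 0-110, 00-10, 000-1, 0001-, 011-1, 0111-, 110-0, 1100-
Prime implicants: -1000, -1111, 0-110, 00-10, 000-1, 0001-, 011-1, 0111-, 10101, 110-0, 1100-
PI chart (minterm → PIs covering it):
  2 | 00-10,0001-
  3 | 000-1,0001-
  8 | -1000  (sole → essential)
  14 | 0-110,0111-
  15 | -1111,011-1,0111-
  21 | 10101  (sole → essential)
  24 | -1000,110-0,1100-
  25 | 1100-  (sole → essential)
  31 | -1111  (sole → essential)
Essential prime implicants: -1000, -1111, 10101, 1100-
Petrick residual → 0-110, 0001-
Minimum SOP uses 6 PIs: bc'd'e' + bcde + a'cde' + a'b'c'd + ab'cd'e + abc'd'

6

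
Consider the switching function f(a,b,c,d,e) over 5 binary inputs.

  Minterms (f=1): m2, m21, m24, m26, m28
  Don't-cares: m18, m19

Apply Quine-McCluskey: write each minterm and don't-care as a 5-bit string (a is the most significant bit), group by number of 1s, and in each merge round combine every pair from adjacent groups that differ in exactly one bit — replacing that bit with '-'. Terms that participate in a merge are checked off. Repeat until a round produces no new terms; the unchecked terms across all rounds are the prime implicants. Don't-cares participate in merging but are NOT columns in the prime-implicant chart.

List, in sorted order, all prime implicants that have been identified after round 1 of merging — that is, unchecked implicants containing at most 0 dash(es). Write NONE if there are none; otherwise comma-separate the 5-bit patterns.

size-2^0 implicants → 00010(✓)  10010(✓)  10011(✓)  10101  11000(✓)  11010(✓)  11100(✓)
size-2^1 implicants → -0010  1-010  1001-  11-00  110-0
Unchecked terms (primes): -0010, 1-010, 1001-, 10101, 11-00, 110-0

10101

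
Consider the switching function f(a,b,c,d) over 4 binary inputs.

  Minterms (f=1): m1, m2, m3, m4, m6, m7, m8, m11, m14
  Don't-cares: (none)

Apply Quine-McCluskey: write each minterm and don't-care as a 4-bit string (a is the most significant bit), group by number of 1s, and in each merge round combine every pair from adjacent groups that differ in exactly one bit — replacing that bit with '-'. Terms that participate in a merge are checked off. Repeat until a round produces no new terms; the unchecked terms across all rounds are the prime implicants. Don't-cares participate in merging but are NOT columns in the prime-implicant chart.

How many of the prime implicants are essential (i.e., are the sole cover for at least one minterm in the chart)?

6

[col 0] 0001*, 0010*, 0011*, 0100*, 0110*, 0111*, 1000, 1011*, 1110*
[col 1] -011, -110, 0-10*, 0-11*, 00-1, 001-*, 01-0, 011-*
[col 2] 0-1-
Prime implicants: -011, -110, 0-1-, 00-1, 01-0, 1000
PI chart (minterm → PIs covering it):
  1 | 00-1  (sole → essential)
  2 | 0-1-  (sole → essential)
  3 | -011,0-1-,00-1
  4 | 01-0  (sole → essential)
  6 | -110,0-1-,01-0
  7 | 0-1-  (sole → essential)
  8 | 1000  (sole → essential)
  11 | -011  (sole → essential)
  14 | -110  (sole → essential)
Essential prime implicants: -011, -110, 0-1-, 00-1, 01-0, 1000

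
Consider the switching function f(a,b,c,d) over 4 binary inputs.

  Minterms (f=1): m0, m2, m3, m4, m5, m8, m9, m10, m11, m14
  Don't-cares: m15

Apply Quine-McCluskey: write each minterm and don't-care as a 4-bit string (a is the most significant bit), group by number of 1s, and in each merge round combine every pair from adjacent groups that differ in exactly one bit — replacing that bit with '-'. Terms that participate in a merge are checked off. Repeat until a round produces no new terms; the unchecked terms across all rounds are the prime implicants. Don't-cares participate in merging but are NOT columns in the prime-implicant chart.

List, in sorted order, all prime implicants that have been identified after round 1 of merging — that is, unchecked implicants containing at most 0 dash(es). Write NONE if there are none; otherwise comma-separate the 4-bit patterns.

NONE

size-2^0 implicants → 0000(✓)  0010(✓)  0011(✓)  0100(✓)  0101(✓)  1000(✓)  1001(✓)  1010(✓)  1011(✓)  1110(✓)  1111(✓)
size-2^1 implicants → -000(✓)  -010(✓)  -011(✓)  0-00  00-0(✓)  001-(✓)  010-  1-10(✓)  1-11(✓)  10-0(✓)  10-1(✓)  100-(✓)  101-(✓)  111-(✓)
size-2^2 implicants → -0-0  -01-  1-1-  10--
Unchecked terms (primes): -0-0, -01-, 0-00, 010-, 1-1-, 10--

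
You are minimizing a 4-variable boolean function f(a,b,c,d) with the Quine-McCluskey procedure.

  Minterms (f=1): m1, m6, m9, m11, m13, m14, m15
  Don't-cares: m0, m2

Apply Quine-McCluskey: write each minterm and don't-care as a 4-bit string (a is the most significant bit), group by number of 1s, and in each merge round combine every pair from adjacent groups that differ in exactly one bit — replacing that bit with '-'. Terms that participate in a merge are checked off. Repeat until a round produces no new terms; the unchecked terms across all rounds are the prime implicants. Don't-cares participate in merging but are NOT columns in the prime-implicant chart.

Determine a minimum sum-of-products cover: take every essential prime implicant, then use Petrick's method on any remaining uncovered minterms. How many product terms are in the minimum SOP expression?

Round 0: 0000✓ 0001✓ 0010✓ 0110✓ 1001✓ 1011✓ 1101✓ 1110✓ 1111✓
Round 1: -001 -110 0-10 00-0 000- 1-01✓ 1-11✓ 10-1✓ 11-1✓ 111-
Round 2: 1--1
PIs = {-001, -110, 0-10, 00-0, 000-, 1--1, 111-}
Coverage chart:
  m1: -001,000-
  m6: -110,0-10
  m9: -001,1--1
  m11: 1--1 ←essential
  m13: 1--1 ←essential
  m14: -110,111-
  m15: 1--1,111-
Essential: 1--1
Petrick residual → -001, -110
Min cover (3 terms): b'c'd + bcd' + ad

3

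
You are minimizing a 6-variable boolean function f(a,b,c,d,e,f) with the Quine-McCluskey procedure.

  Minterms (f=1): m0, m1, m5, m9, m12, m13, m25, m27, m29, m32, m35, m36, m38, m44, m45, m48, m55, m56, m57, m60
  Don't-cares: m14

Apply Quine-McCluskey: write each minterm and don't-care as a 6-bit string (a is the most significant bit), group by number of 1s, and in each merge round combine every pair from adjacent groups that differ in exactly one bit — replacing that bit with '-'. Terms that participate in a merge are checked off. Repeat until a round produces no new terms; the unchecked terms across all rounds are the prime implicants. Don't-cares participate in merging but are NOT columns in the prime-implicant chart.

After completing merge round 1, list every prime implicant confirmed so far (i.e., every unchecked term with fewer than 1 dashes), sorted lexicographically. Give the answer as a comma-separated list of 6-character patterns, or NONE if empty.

Round 0: 000000✓ 000001✓ 000101✓ 001001✓ 001100✓ 001101✓ 001110✓ 011001✓ 011011✓ 011101✓ 100000✓ 100011 100100✓ 100110✓ 101100✓ 101101✓ 110000✓ 110111 111000✓ 111001✓ 111100✓
Round 1: -00000 -01100✓ -01101✓ -11001 0-1001✓ 0-1101✓ 00-001✓ 00-101✓ 000-01✓ 00000- 001-01✓ 0011-0 00110-✓ 011-01✓ 0110-1 1-0000 1-1100 10-100 100-00 1001-0 10110-✓ 11-000 111-00 11100-
Round 2: -0110- 0-1-01 00--01
PIs = {-00000, -0110-, -11001, 0-1-01, 00--01, 00000-, 0011-0, 0110-1, 1-0000, 1-1100, 10-100, 100-00, 100011, 1001-0, 11-000, 110111, 111-00, 11100-}

100011, 110111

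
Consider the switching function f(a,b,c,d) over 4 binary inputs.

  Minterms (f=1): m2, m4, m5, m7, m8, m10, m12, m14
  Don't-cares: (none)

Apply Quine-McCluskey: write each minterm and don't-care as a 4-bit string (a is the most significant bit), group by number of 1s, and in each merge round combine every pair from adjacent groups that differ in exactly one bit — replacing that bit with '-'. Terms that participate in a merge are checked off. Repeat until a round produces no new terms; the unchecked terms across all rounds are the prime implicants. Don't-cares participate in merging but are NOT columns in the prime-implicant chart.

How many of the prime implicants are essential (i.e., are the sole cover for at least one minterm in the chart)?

size-2^0 implicants → 0010(✓)  0100(✓)  0101(✓)  0111(✓)  1000(✓)  1010(✓)  1100(✓)  1110(✓)
size-2^1 implicants → -010  -100  01-1  010-  1-00(✓)  1-10(✓)  10-0(✓)  11-0(✓)
size-2^2 implicants → 1--0
Unchecked terms (primes): -010, -100, 01-1, 010-, 1--0
Minterm coverage:
  m2 ⊆ -010 [E]
  m4 ⊆ -100,010-
  m5 ⊆ 01-1,010-
  m7 ⊆ 01-1 [E]
  m8 ⊆ 1--0 [E]
  m10 ⊆ -010,1--0
  m12 ⊆ -100,1--0
  m14 ⊆ 1--0 [E]
E = {-010, 01-1, 1--0}

3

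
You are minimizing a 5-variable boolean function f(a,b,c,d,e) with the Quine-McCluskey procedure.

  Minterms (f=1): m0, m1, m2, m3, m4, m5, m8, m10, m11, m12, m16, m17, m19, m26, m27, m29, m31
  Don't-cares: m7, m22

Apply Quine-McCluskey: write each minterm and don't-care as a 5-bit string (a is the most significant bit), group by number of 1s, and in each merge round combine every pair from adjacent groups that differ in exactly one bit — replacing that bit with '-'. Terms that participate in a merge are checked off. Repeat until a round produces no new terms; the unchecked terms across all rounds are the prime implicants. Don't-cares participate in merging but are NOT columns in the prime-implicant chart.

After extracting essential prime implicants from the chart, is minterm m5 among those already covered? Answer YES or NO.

NO

Round 0: 00000✓ 00001✓ 00010✓ 00011✓ 00100✓ 00101✓ 00111✓ 01000✓ 01010✓ 01011✓ 01100✓ 10000✓ 10001✓ 10011✓ 10110 11010✓ 11011✓ 11101✓ 11111✓
Round 1: -0000✓ -0001✓ -0011✓ -1010✓ -1011✓ 0-000✓ 0-010✓ 0-011✓ 0-100✓ 00-00✓ 00-01✓ 00-11✓ 000-0✓ 000-1✓ 0000-✓ 0001-✓ 001-1✓ 0010-✓ 01-00✓ 010-0✓ 0101-✓ 1-011✓ 100-1✓ 1000-✓ 11-11 1101-✓ 111-1
Round 2: --011 -00-1 -000- -101- 0--00 0-0-0 0-01- 00--1 00-0- 000--
PIs = {--011, -00-1, -000-, -101-, 0--00, 0-0-0, 0-01-, 00--1, 00-0-, 000--, 10110, 11-11, 111-1}
Coverage chart:
  m0: -000-,0--00,0-0-0,00-0-,000--
  m1: -00-1,-000-,00--1,00-0-,000--
  m2: 0-0-0,0-01-,000--
  m3: --011,-00-1,0-01-,00--1,000--
  m4: 0--00,00-0-
  m5: 00--1,00-0-
  m8: 0--00,0-0-0
  m10: -101-,0-0-0,0-01-
  m11: --011,-101-,0-01-
  m12: 0--00 ←essential
  m16: -000- ←essential
  m17: -00-1,-000-
  m19: --011,-00-1
  m26: -101- ←essential
  m27: --011,-101-,11-11
  m29: 111-1 ←essential
  m31: 11-11,111-1
Essential: -000-, -101-, 0--00, 111-1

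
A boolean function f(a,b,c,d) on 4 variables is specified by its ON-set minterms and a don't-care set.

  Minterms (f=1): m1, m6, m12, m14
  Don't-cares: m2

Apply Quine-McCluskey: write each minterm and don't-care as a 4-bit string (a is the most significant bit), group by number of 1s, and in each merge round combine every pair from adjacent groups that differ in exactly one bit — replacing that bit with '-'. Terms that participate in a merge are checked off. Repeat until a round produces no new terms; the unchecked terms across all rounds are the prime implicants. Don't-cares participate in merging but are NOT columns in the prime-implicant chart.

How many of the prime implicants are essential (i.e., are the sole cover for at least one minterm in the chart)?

2

[col 0] 0001, 0010*, 0110*, 1100*, 1110*
[col 1] -110, 0-10, 11-0
Prime implicants: -110, 0-10, 0001, 11-0
PI chart (minterm → PIs covering it):
  1 | 0001  (sole → essential)
  6 | -110,0-10
  12 | 11-0  (sole → essential)
  14 | -110,11-0
Essential prime implicants: 0001, 11-0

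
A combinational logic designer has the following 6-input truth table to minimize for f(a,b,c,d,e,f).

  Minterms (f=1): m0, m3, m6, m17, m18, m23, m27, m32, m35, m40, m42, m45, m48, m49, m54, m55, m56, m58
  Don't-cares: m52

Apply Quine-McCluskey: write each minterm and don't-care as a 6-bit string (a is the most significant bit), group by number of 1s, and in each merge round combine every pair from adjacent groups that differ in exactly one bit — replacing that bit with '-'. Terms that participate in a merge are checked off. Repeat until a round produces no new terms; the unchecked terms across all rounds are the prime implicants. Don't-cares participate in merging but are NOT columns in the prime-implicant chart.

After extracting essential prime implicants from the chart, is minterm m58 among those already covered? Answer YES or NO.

[col 0] 000000*, 000011*, 000110, 010001*, 010010, 010111*, 011011, 100000*, 100011*, 101000*, 101010*, 101101, 110000*, 110001*, 110100*, 110110*, 110111*, 111000*, 111010*
[col 1] -00000, -00011, -10001, -10111, 1-0000*, 1-1000*, 1-1010*, 10-000*, 1010-0*, 11-000*, 110-00, 11000-, 1101-0, 11011-, 1110-0*
[col 2] 1--000, 1-10-0
Prime implicants: -00000, -00011, -10001, -10111, 000110, 010010, 011011, 1--000, 1-10-0, 101101, 110-00, 11000-, 1101-0, 11011-
PI chart (minterm → PIs covering it):
  0 | -00000  (sole → essential)
  3 | -00011  (sole → essential)
  6 | 000110  (sole → essential)
  17 | -10001  (sole → essential)
  18 | 010010  (sole → essential)
  23 | -10111  (sole → essential)
  27 | 011011  (sole → essential)
  32 | -00000,1--000
  35 | -00011  (sole → essential)
  40 | 1--000,1-10-0
  42 | 1-10-0  (sole → essential)
  45 | 101101  (sole → essential)
  48 | 1--000,110-00,11000-
  49 | -10001,11000-
  54 | 1101-0,11011-
  55 | -10111,11011-
  56 | 1--000,1-10-0
  58 | 1-10-0  (sole → essential)
Essential prime implicants: -00000, -00011, -10001, -10111, 000110, 010010, 011011, 1-10-0, 101101

YES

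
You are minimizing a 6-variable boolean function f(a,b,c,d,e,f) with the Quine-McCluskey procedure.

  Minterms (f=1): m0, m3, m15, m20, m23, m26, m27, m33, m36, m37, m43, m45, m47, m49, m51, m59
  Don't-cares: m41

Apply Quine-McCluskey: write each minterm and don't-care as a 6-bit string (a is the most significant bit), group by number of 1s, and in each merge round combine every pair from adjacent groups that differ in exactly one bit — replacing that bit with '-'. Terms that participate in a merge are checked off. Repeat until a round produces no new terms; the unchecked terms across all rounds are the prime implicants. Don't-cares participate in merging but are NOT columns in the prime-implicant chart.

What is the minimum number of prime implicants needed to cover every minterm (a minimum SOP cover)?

10

size-2^0 implicants → 000000  000011  001111(✓)  010100  010111  011010(✓)  011011(✓)  100001(✓)  100100(✓)  100101(✓)  101001(✓)  101011(✓)  101101(✓)  101111(✓)  110001(✓)  110011(✓)  111011(✓)
size-2^1 implicants → -01111  -11011  01101-  1-0001  1-1011  10-001(✓)  10-101(✓)  100-01(✓)  10010-  101-01(✓)  101-11(✓)  1010-1(✓)  1011-1(✓)  11-011  1100-1
size-2^2 implicants → 10--01  101--1
Unchecked terms (primes): -01111, -11011, 000000, 000011, 010100, 010111, 01101-, 1-0001, 1-1011, 10--01, 10010-, 101--1, 11-011, 1100-1
Minterm coverage:
  m0 ⊆ 000000 [E]
  m3 ⊆ 000011 [E]
  m15 ⊆ -01111 [E]
  m20 ⊆ 010100 [E]
  m23 ⊆ 010111 [E]
  m26 ⊆ 01101- [E]
  m27 ⊆ -11011,01101-
  m33 ⊆ 1-0001,10--01
  m36 ⊆ 10010- [E]
  m37 ⊆ 10--01,10010-
  m43 ⊆ 1-1011,101--1
  m45 ⊆ 10--01,101--1
  m47 ⊆ -01111,101--1
  m49 ⊆ 1-0001,1100-1
  m51 ⊆ 11-011,1100-1
  m59 ⊆ -11011,1-1011,11-011
E = {-01111, 000000, 000011, 010100, 010111, 01101-, 10010-}
Petrick residual → 1-0001, 101--1, 11-011
Cover = b'cdef + a'b'c'd'e'f' + a'b'c'd'ef + a'bc'de'f' + a'bc'def + a'bcd'e + ac'd'e'f + ab'c'de' + ab'cf + abd'ef  |cover|=10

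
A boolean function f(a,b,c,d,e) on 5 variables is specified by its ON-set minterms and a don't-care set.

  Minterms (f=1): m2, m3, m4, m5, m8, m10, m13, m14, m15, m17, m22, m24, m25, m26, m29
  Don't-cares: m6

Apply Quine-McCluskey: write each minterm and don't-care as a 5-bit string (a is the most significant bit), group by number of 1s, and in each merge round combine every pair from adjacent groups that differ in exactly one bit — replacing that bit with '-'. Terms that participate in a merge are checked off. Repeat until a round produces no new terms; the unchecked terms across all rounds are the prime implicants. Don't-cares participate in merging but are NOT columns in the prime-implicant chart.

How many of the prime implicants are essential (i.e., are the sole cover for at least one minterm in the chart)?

4

[col 0] 00010*, 00011*, 00100*, 00101*, 00110*, 01000*, 01010*, 01101*, 01110*, 01111*, 10001*, 10110*, 11000*, 11001*, 11010*, 11101*
[col 1] -0110, -1000*, -1010*, -1101, 0-010*, 0-101, 0-110*, 00-10*, 0001-, 001-0, 0010-, 01-10*, 010-0*, 011-1, 0111-, 1-001, 11-01, 110-0*, 1100-
[col 2] -10-0, 0--10
Prime implicants: -0110, -10-0, -1101, 0--10, 0-101, 0001-, 001-0, 0010-, 011-1, 0111-, 1-001, 11-01, 1100-
PI chart (minterm → PIs covering it):
  2 | 0--10,0001-
  3 | 0001-  (sole → essential)
  4 | 001-0,0010-
  5 | 0-101,0010-
  8 | -10-0  (sole → essential)
  10 | -10-0,0--10
  13 | -1101,0-101,011-1
  14 | 0--10,0111-
  15 | 011-1,0111-
  17 | 1-001  (sole → essential)
  22 | -0110  (sole → essential)
  24 | -10-0,1100-
  25 | 1-001,11-01,1100-
  26 | -10-0  (sole → essential)
  29 | -1101,11-01
Essential prime implicants: -0110, -10-0, 0001-, 1-001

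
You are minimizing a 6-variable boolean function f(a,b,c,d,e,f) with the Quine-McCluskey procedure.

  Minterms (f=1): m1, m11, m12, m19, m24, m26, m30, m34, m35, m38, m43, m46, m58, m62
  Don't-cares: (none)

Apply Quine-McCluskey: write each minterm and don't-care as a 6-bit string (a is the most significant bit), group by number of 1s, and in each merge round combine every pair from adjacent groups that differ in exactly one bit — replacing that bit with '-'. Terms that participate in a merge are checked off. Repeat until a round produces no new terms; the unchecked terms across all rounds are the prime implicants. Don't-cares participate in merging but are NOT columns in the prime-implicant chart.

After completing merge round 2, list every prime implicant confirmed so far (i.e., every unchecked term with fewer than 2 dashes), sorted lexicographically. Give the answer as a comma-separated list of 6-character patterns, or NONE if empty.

Round 0: 000001 001011✓ 001100 010011 011000✓ 011010✓ 011110✓ 100010✓ 100011✓ 100110✓ 101011✓ 101110✓ 111010✓ 111110✓
Round 1: -01011 -11010✓ -11110✓ 011-10✓ 0110-0 1-1110 10-011 10-110 100-10 10001- 111-10✓
Round 2: -11-10
PIs = {-01011, -11-10, 000001, 001100, 010011, 0110-0, 1-1110, 10-011, 10-110, 100-10, 10001-}

-01011, 000001, 001100, 010011, 0110-0, 1-1110, 10-011, 10-110, 100-10, 10001-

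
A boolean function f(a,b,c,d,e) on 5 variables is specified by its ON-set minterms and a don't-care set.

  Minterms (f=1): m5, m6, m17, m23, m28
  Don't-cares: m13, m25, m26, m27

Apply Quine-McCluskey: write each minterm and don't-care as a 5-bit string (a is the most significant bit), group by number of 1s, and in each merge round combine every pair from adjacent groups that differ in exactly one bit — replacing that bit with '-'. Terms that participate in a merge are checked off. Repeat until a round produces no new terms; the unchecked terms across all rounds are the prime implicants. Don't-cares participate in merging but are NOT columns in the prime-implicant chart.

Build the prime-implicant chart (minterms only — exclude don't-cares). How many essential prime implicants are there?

5

[col 0] 00101*, 00110, 01101*, 10001*, 10111, 11001*, 11010*, 11011*, 11100
[col 1] 0-101, 1-001, 110-1, 1101-
Prime implicants: 0-101, 00110, 1-001, 10111, 110-1, 1101-, 11100
PI chart (minterm → PIs covering it):
  5 | 0-101  (sole → essential)
  6 | 00110  (sole → essential)
  17 | 1-001  (sole → essential)
  23 | 10111  (sole → essential)
  28 | 11100  (sole → essential)
Essential prime implicants: 0-101, 00110, 1-001, 10111, 11100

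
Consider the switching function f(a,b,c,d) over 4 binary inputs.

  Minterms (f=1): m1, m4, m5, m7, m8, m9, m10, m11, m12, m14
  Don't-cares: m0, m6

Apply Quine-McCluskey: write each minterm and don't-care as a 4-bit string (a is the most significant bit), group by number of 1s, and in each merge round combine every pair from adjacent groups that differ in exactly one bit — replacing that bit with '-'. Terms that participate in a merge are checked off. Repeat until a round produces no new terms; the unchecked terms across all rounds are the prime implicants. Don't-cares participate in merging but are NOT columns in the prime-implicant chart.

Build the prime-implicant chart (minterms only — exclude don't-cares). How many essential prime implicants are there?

2

[col 0] 0000*, 0001*, 0100*, 0101*, 0110*, 0111*, 1000*, 1001*, 1010*, 1011*, 1100*, 1110*
[col 1] -000*, -001*, -100*, -110*, 0-00*, 0-01*, 000-*, 01-0*, 01-1*, 010-*, 011-*, 1-00*, 1-10*, 10-0*, 10-1*, 100-*, 101-*, 11-0*
[col 2] --00, -00-, -1-0, 0-0-, 01--, 1--0, 10--
Prime implicants: --00, -00-, -1-0, 0-0-, 01--, 1--0, 10--
PI chart (minterm → PIs covering it):
  1 | -00-,0-0-
  4 | --00,-1-0,0-0-,01--
  5 | 0-0-,01--
  7 | 01--  (sole → essential)
  8 | --00,-00-,1--0,10--
  9 | -00-,10--
  10 | 1--0,10--
  11 | 10--  (sole → essential)
  12 | --00,-1-0,1--0
  14 | -1-0,1--0
Essential prime implicants: 01--, 10--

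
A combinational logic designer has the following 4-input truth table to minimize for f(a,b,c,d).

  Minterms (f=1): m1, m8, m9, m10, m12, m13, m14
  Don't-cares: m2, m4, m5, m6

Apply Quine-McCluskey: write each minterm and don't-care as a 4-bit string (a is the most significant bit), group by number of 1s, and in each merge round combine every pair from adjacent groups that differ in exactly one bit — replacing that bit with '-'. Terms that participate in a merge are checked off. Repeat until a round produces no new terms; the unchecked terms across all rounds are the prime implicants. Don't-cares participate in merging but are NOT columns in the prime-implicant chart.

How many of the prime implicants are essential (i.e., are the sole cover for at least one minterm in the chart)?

Round 0: 0001✓ 0010✓ 0100✓ 0101✓ 0110✓ 1000✓ 1001✓ 1010✓ 1100✓ 1101✓ 1110✓
Round 1: -001✓ -010✓ -100✓ -101✓ -110✓ 0-01✓ 0-10✓ 01-0✓ 010-✓ 1-00✓ 1-01✓ 1-10✓ 10-0✓ 100-✓ 11-0✓ 110-✓
Round 2: --01 --10 -1-0 -10- 1--0 1-0-
PIs = {--01, --10, -1-0, -10-, 1--0, 1-0-}
Coverage chart:
  m1: --01 ←essential
  m8: 1--0,1-0-
  m9: --01,1-0-
  m10: --10,1--0
  m12: -1-0,-10-,1--0,1-0-
  m13: --01,-10-,1-0-
  m14: --10,-1-0,1--0
Essential: --01

1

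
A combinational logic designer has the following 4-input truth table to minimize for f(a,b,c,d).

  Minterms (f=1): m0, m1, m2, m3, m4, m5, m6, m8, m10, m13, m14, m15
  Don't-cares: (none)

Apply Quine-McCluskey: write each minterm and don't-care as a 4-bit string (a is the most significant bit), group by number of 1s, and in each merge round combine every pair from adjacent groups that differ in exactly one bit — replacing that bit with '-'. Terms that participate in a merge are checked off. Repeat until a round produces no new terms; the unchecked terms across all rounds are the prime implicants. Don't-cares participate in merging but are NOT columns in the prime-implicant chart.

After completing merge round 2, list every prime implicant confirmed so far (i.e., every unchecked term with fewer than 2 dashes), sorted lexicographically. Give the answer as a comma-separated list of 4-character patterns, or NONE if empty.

-101, 11-1, 111-

[col 0] 0000*, 0001*, 0010*, 0011*, 0100*, 0101*, 0110*, 1000*, 1010*, 1101*, 1110*, 1111*
[col 1] -000*, -010*, -101, -110*, 0-00*, 0-01*, 0-10*, 00-0*, 00-1*, 000-*, 001-*, 01-0*, 010-*, 1-10*, 10-0*, 11-1, 111-
[col 2] --10, -0-0, 0--0, 0-0-, 00--
Prime implicants: --10, -0-0, -101, 0--0, 0-0-, 00--, 11-1, 111-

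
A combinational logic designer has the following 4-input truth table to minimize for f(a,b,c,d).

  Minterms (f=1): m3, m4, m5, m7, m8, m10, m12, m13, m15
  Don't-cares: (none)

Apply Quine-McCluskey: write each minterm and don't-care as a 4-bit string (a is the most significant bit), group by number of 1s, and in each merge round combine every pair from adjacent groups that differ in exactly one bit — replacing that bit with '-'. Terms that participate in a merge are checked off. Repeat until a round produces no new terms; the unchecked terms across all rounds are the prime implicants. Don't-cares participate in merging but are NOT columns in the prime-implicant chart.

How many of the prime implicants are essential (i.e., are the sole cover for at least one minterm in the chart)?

Round 0: 0011✓ 0100✓ 0101✓ 0111✓ 1000✓ 1010✓ 1100✓ 1101✓ 1111✓
Round 1: -100✓ -101✓ -111✓ 0-11 01-1✓ 010-✓ 1-00 10-0 11-1✓ 110-✓
Round 2: -1-1 -10-
PIs = {-1-1, -10-, 0-11, 1-00, 10-0}
Coverage chart:
  m3: 0-11 ←essential
  m4: -10- ←essential
  m5: -1-1,-10-
  m7: -1-1,0-11
  m8: 1-00,10-0
  m10: 10-0 ←essential
  m12: -10-,1-00
  m13: -1-1,-10-
  m15: -1-1 ←essential
Essential: -1-1, -10-, 0-11, 10-0

4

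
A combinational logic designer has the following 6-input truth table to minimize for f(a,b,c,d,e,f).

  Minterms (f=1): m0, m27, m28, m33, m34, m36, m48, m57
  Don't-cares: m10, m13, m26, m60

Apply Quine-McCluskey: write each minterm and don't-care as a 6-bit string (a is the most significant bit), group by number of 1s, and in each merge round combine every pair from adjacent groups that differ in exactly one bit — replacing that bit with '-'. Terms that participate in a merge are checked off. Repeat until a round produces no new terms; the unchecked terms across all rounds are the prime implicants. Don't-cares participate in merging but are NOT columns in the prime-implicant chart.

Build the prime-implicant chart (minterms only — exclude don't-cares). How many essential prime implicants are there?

size-2^0 implicants → 000000  001010(✓)  001101  011010(✓)  011011(✓)  011100(✓)  100001  100010  100100  110000  111001  111100(✓)
size-2^1 implicants → -11100  0-1010  01101-
Unchecked terms (primes): -11100, 0-1010, 000000, 001101, 01101-, 100001, 100010, 100100, 110000, 111001
Minterm coverage:
  m0 ⊆ 000000 [E]
  m27 ⊆ 01101- [E]
  m28 ⊆ -11100 [E]
  m33 ⊆ 100001 [E]
  m34 ⊆ 100010 [E]
  m36 ⊆ 100100 [E]
  m48 ⊆ 110000 [E]
  m57 ⊆ 111001 [E]
E = {-11100, 000000, 01101-, 100001, 100010, 100100, 110000, 111001}

8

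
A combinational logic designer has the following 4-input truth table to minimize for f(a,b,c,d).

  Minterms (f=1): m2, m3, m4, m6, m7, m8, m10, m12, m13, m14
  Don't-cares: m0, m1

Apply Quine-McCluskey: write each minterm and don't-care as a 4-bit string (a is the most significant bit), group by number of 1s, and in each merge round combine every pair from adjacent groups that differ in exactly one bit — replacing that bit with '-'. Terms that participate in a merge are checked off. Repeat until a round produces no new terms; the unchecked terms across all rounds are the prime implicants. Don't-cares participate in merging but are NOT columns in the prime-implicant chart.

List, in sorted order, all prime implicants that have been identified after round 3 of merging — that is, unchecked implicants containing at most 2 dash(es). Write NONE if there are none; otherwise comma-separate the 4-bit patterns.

[col 0] 0000*, 0001*, 0010*, 0011*, 0100*, 0110*, 0111*, 1000*, 1010*, 1100*, 1101*, 1110*
[col 1] -000*, -010*, -100*, -110*, 0-00*, 0-10*, 0-11*, 00-0*, 00-1*, 000-*, 001-*, 01-0*, 011-*, 1-00*, 1-10*, 10-0*, 11-0*, 110-
[col 2] --00*, --10*, -0-0*, -1-0*, 0--0*, 0-1-, 00--, 1--0*
[col 3] ---0
Prime implicants: ---0, 0-1-, 00--, 110-

0-1-, 00--, 110-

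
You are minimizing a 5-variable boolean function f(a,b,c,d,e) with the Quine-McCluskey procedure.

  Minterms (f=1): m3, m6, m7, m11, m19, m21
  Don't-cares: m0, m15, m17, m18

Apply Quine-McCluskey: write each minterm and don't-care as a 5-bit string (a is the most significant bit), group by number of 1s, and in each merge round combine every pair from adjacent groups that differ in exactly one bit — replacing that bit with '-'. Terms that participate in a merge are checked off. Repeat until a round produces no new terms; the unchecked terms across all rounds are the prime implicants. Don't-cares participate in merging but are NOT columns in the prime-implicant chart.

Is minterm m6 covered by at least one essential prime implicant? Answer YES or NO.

size-2^0 implicants → 00000  00011(✓)  00110(✓)  00111(✓)  01011(✓)  01111(✓)  10001(✓)  10010(✓)  10011(✓)  10101(✓)
size-2^1 implicants → -0011  0-011(✓)  0-111(✓)  00-11(✓)  0011-  01-11(✓)  10-01  100-1  1001-
size-2^2 implicants → 0--11
Unchecked terms (primes): -0011, 0--11, 00000, 0011-, 10-01, 100-1, 1001-
Minterm coverage:
  m3 ⊆ -0011,0--11
  m6 ⊆ 0011- [E]
  m7 ⊆ 0--11,0011-
  m11 ⊆ 0--11 [E]
  m19 ⊆ -0011,100-1,1001-
  m21 ⊆ 10-01 [E]
E = {0--11, 0011-, 10-01}

YES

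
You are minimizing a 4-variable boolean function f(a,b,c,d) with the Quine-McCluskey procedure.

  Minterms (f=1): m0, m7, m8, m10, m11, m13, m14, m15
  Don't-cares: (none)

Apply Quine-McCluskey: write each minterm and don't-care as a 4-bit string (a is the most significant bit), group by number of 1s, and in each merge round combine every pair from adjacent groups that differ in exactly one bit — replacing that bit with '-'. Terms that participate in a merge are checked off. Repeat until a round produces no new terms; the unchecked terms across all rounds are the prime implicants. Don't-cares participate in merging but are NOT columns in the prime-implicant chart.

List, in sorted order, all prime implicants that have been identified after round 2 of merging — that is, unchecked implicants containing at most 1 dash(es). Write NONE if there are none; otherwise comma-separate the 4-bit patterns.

Round 0: 0000✓ 0111✓ 1000✓ 1010✓ 1011✓ 1101✓ 1110✓ 1111✓
Round 1: -000 -111 1-10✓ 1-11✓ 10-0 101-✓ 11-1 111-✓
Round 2: 1-1-
PIs = {-000, -111, 1-1-, 10-0, 11-1}

-000, -111, 10-0, 11-1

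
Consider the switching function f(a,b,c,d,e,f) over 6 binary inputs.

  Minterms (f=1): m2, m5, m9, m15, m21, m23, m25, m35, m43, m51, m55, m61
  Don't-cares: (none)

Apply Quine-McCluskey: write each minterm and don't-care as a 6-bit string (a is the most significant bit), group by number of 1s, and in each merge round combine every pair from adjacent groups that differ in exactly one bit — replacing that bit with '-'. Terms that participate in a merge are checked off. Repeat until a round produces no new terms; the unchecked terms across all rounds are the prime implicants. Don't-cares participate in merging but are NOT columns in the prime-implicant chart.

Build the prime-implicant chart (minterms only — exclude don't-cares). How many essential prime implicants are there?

6

Round 0: 000010 000101✓ 001001✓ 001111 010101✓ 010111✓ 011001✓ 100011✓ 101011✓ 110011✓ 110111✓ 111101
Round 1: -10111 0-0101 0-1001 0101-1 1-0011 10-011 110-11
PIs = {-10111, 0-0101, 0-1001, 000010, 001111, 0101-1, 1-0011, 10-011, 110-11, 111101}
Coverage chart:
  m2: 000010 ←essential
  m5: 0-0101 ←essential
  m9: 0-1001 ←essential
  m15: 001111 ←essential
  m21: 0-0101,0101-1
  m23: -10111,0101-1
  m25: 0-1001 ←essential
  m35: 1-0011,10-011
  m43: 10-011 ←essential
  m51: 1-0011,110-11
  m55: -10111,110-11
  m61: 111101 ←essential
Essential: 0-0101, 0-1001, 000010, 001111, 10-011, 111101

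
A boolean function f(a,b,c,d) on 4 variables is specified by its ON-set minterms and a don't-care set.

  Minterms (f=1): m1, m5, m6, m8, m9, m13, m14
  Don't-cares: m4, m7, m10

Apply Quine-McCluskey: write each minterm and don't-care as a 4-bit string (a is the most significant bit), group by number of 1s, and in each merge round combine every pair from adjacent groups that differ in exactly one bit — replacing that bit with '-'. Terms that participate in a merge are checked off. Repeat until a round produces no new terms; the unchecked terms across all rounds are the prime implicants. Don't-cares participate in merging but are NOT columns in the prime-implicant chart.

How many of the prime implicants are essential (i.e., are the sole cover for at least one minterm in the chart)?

1

Round 0: 0001✓ 0100✓ 0101✓ 0110✓ 0111✓ 1000✓ 1001✓ 1010✓ 1101✓ 1110✓
Round 1: -001✓ -101✓ -110 0-01✓ 01-0✓ 01-1✓ 010-✓ 011-✓ 1-01✓ 1-10 10-0 100-
Round 2: --01 01--
PIs = {--01, -110, 01--, 1-10, 10-0, 100-}
Coverage chart:
  m1: --01 ←essential
  m5: --01,01--
  m6: -110,01--
  m8: 10-0,100-
  m9: --01,100-
  m13: --01 ←essential
  m14: -110,1-10
Essential: --01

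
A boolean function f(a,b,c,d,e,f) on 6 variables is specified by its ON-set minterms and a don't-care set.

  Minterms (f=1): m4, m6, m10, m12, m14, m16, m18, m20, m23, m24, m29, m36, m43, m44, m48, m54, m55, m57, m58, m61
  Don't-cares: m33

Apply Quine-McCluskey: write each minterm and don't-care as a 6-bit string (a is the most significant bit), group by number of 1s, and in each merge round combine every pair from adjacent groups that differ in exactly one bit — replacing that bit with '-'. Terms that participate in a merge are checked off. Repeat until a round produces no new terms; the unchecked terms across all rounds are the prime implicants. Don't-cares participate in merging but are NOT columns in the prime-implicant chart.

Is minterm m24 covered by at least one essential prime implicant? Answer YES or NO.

YES

size-2^0 implicants → 000100(✓)  000110(✓)  001010(✓)  001100(✓)  001110(✓)  010000(✓)  010010(✓)  010100(✓)  010111(✓)  011000(✓)  011101(✓)  100001  100100(✓)  101011  101100(✓)  110000(✓)  110110(✓)  110111(✓)  111001(✓)  111010  111101(✓)
size-2^1 implicants → -00100(✓)  -01100(✓)  -10000  -10111  -11101  0-0100  00-100(✓)  00-110(✓)  0001-0(✓)  001-10  0011-0(✓)  01-000  010-00  0100-0  10-100(✓)  11011-  111-01
size-2^2 implicants → -0-100  00-1-0
Unchecked terms (primes): -0-100, -10000, -10111, -11101, 0-0100, 00-1-0, 001-10, 01-000, 010-00, 0100-0, 100001, 101011, 11011-, 111-01, 111010
Minterm coverage:
  m4 ⊆ -0-100,0-0100,00-1-0
  m6 ⊆ 00-1-0 [E]
  m10 ⊆ 001-10 [E]
  m12 ⊆ -0-100,00-1-0
  m14 ⊆ 00-1-0,001-10
  m16 ⊆ -10000,01-000,010-00,0100-0
  m18 ⊆ 0100-0 [E]
  m20 ⊆ 0-0100,010-00
  m23 ⊆ -10111 [E]
  m24 ⊆ 01-000 [E]
  m29 ⊆ -11101 [E]
  m36 ⊆ -0-100 [E]
  m43 ⊆ 101011 [E]
  m44 ⊆ -0-100 [E]
  m48 ⊆ -10000 [E]
  m54 ⊆ 11011- [E]
  m55 ⊆ -10111,11011-
  m57 ⊆ 111-01 [E]
  m58 ⊆ 111010 [E]
  m61 ⊆ -11101,111-01
E = {-0-100, -10000, -10111, -11101, 00-1-0, 001-10, 01-000, 0100-0, 101011, 11011-, 111-01, 111010}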